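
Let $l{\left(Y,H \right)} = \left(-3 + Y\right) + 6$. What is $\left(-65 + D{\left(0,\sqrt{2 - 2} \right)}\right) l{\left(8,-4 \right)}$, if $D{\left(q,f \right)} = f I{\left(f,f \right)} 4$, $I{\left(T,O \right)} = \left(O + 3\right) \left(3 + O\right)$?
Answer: $-715$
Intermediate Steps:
$I{\left(T,O \right)} = \left(3 + O\right)^{2}$ ($I{\left(T,O \right)} = \left(3 + O\right) \left(3 + O\right) = \left(3 + O\right)^{2}$)
$l{\left(Y,H \right)} = 3 + Y$
$D{\left(q,f \right)} = 4 f \left(3 + f\right)^{2}$ ($D{\left(q,f \right)} = f \left(3 + f\right)^{2} \cdot 4 = 4 f \left(3 + f\right)^{2}$)
$\left(-65 + D{\left(0,\sqrt{2 - 2} \right)}\right) l{\left(8,-4 \right)} = \left(-65 + 4 \sqrt{2 - 2} \left(3 + \sqrt{2 - 2}\right)^{2}\right) \left(3 + 8\right) = \left(-65 + 4 \sqrt{0} \left(3 + \sqrt{0}\right)^{2}\right) 11 = \left(-65 + 4 \cdot 0 \left(3 + 0\right)^{2}\right) 11 = \left(-65 + 4 \cdot 0 \cdot 3^{2}\right) 11 = \left(-65 + 4 \cdot 0 \cdot 9\right) 11 = \left(-65 + 0\right) 11 = \left(-65\right) 11 = -715$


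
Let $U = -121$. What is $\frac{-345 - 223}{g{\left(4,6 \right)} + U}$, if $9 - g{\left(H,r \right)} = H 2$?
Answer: $\frac{71}{15} \approx 4.7333$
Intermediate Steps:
$g{\left(H,r \right)} = 9 - 2 H$ ($g{\left(H,r \right)} = 9 - H 2 = 9 - 2 H$)
$\frac{-345 - 223}{g{\left(4,6 \right)} + U} = \frac{-345 - 223}{\left(9 - 8\right) - 121} = - \frac{568}{\left(9 - 8\right) - 121} = - \frac{568}{1 - 121} = - \frac{568}{-120} = \left(-568\right) \left(- \frac{1}{120}\right) = \frac{71}{15}$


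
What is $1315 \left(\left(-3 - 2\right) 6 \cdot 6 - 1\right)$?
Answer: $-238015$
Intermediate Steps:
$1315 \left(\left(-3 - 2\right) 6 \cdot 6 - 1\right) = 1315 \left(\left(-5\right) 6 \cdot 6 - 1\right) = 1315 \left(\left(-30\right) 6 - 1\right) = 1315 \left(-180 - 1\right) = 1315 \left(-181\right) = -238015$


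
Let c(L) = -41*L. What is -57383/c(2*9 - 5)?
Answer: 57383/533 ≈ 107.66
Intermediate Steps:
-57383/c(2*9 - 5) = -57383*(-1/(41*(2*9 - 5))) = -57383*(-1/(41*(18 - 5))) = -57383/((-41*13)) = -57383/(-533) = -57383*(-1/533) = 57383/533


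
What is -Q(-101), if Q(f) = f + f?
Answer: 202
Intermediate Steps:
Q(f) = 2*f
-Q(-101) = -2*(-101) = -1*(-202) = 202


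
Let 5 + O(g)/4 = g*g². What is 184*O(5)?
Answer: 88320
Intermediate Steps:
O(g) = -20 + 4*g³ (O(g) = -20 + 4*(g*g²) = -20 + 4*g³)
184*O(5) = 184*(-20 + 4*5³) = 184*(-20 + 4*125) = 184*(-20 + 500) = 184*480 = 88320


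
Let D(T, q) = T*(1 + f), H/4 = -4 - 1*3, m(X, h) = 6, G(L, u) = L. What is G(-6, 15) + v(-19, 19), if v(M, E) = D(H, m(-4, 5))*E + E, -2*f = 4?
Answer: 545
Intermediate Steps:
f = -2 (f = -1/2*4 = -2)
H = -28 (H = 4*(-4 - 1*3) = 4*(-4 - 3) = 4*(-7) = -28)
D(T, q) = -T (D(T, q) = T*(1 - 2) = T*(-1) = -T)
v(M, E) = 29*E (v(M, E) = (-1*(-28))*E + E = 28*E + E = 29*E)
G(-6, 15) + v(-19, 19) = -6 + 29*19 = -6 + 551 = 545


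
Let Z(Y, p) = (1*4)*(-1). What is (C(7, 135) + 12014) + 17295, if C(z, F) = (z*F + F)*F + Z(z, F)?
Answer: 175105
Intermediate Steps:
Z(Y, p) = -4 (Z(Y, p) = 4*(-1) = -4)
C(z, F) = -4 + F*(F + F*z) (C(z, F) = (z*F + F)*F - 4 = (F*z + F)*F - 4 = (F + F*z)*F - 4 = F*(F + F*z) - 4 = -4 + F*(F + F*z))
(C(7, 135) + 12014) + 17295 = ((-4 + 135² + 7*135²) + 12014) + 17295 = ((-4 + 18225 + 7*18225) + 12014) + 17295 = ((-4 + 18225 + 127575) + 12014) + 17295 = (145796 + 12014) + 17295 = 157810 + 17295 = 175105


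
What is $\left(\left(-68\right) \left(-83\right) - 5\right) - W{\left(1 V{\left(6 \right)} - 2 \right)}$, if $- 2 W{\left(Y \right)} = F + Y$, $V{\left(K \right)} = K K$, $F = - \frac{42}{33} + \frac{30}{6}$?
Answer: $\frac{124473}{22} \approx 5657.9$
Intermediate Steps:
$F = \frac{41}{11}$ ($F = \left(-42\right) \frac{1}{33} + 30 \cdot \frac{1}{6} = - \frac{14}{11} + 5 = \frac{41}{11} \approx 3.7273$)
$V{\left(K \right)} = K^{2}$
$W{\left(Y \right)} = - \frac{41}{22} - \frac{Y}{2}$ ($W{\left(Y \right)} = - \frac{\frac{41}{11} + Y}{2} = - \frac{41}{22} - \frac{Y}{2}$)
$\left(\left(-68\right) \left(-83\right) - 5\right) - W{\left(1 V{\left(6 \right)} - 2 \right)} = \left(\left(-68\right) \left(-83\right) - 5\right) - \left(- \frac{41}{22} - \frac{1 \cdot 6^{2} - 2}{2}\right) = \left(5644 - 5\right) - \left(- \frac{41}{22} - \frac{1 \cdot 36 - 2}{2}\right) = 5639 - \left(- \frac{41}{22} - \frac{36 - 2}{2}\right) = 5639 - \left(- \frac{41}{22} - 17\right) = 5639 - - \frac{415}{22} = 5639 + \frac{415}{22} = \frac{124473}{22}$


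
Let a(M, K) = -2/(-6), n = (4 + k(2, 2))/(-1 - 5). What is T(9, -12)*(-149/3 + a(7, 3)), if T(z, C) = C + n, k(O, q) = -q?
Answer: 5476/9 ≈ 608.44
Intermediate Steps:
n = -⅓ (n = (4 - 1*2)/(-1 - 5) = (4 - 2)/(-6) = 2*(-⅙) = -⅓ ≈ -0.33333)
T(z, C) = -⅓ + C (T(z, C) = C - ⅓ = -⅓ + C)
a(M, K) = ⅓ (a(M, K) = -2*(-⅙) = ⅓)
T(9, -12)*(-149/3 + a(7, 3)) = (-⅓ - 12)*(-149/3 + ⅓) = -37*(-149*⅓ + ⅓)/3 = -37*(-149/3 + ⅓)/3 = -37/3*(-148/3) = 5476/9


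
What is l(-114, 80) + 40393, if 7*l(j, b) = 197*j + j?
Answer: 260179/7 ≈ 37168.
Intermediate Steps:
l(j, b) = 198*j/7 (l(j, b) = (197*j + j)/7 = (198*j)/7 = 198*j/7)
l(-114, 80) + 40393 = (198/7)*(-114) + 40393 = -22572/7 + 40393 = 260179/7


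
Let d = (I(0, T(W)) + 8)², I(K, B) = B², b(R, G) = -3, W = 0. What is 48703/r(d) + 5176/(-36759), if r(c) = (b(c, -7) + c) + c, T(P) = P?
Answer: 1789626577/4594875 ≈ 389.48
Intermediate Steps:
d = 64 (d = (0² + 8)² = (0 + 8)² = 8² = 64)
r(c) = -3 + 2*c (r(c) = (-3 + c) + c = -3 + 2*c)
48703/r(d) + 5176/(-36759) = 48703/(-3 + 2*64) + 5176/(-36759) = 48703/(-3 + 128) + 5176*(-1/36759) = 48703/125 - 5176/36759 = 1789626577/4594875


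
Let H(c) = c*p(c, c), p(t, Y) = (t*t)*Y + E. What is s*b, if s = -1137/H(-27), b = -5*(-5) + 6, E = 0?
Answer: -11749/177147 ≈ -0.066323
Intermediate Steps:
p(t, Y) = Y*t**2 (p(t, Y) = (t*t)*Y + 0 = t**2*Y + 0 = Y*t**2 + 0 = Y*t**2)
H(c) = c**4 (H(c) = c*(c*c**2) = c*c**3 = c**4)
b = 31 (b = 25 + 6 = 31)
s = -379/177147 (s = -1137/((-27)**4) = -1137/531441 = -1137*1/531441 = -379/177147 ≈ -0.0021395)
s*b = -379/177147*31 = -11749/177147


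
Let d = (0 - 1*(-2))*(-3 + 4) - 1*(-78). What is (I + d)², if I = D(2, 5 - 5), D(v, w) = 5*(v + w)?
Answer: 8100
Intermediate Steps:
D(v, w) = 5*v + 5*w
d = 80 (d = (0 + 2)*1 + 78 = 2*1 + 78 = 2 + 78 = 80)
I = 10 (I = 5*2 + 5*(5 - 5) = 10 + 5*0 = 10 + 0 = 10)
(I + d)² = (10 + 80)² = 90² = 8100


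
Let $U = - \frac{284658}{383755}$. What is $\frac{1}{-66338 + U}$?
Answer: $- \frac{383755}{25457823848} \approx -1.5074 \cdot 10^{-5}$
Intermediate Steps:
$U = - \frac{284658}{383755}$ ($U = \left(-284658\right) \frac{1}{383755} = - \frac{284658}{383755} \approx -0.74177$)
$\frac{1}{-66338 + U} = \frac{1}{-66338 - \frac{284658}{383755}} = \frac{1}{- \frac{25457823848}{383755}} = - \frac{383755}{25457823848}$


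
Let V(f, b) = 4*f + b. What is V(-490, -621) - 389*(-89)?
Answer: 32040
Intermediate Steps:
V(f, b) = b + 4*f
V(-490, -621) - 389*(-89) = (-621 + 4*(-490)) - 389*(-89) = (-621 - 1960) + 34621 = -2581 + 34621 = 32040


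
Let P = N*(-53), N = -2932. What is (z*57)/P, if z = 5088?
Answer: 1368/733 ≈ 1.8663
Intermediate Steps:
P = 155396 (P = -2932*(-53) = 155396)
(z*57)/P = (5088*57)/155396 = 290016*(1/155396) = 1368/733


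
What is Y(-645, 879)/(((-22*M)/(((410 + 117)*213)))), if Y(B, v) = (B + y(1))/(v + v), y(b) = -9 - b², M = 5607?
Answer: 24508135/72285444 ≈ 0.33905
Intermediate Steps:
Y(B, v) = (-10 + B)/(2*v) (Y(B, v) = (B + (-9 - 1*1²))/(v + v) = (B + (-9 - 1*1))/((2*v)) = (B + (-9 - 1))*(1/(2*v)) = (B - 10)*(1/(2*v)) = (-10 + B)*(1/(2*v)) = (-10 + B)/(2*v))
Y(-645, 879)/(((-22*M)/(((410 + 117)*213)))) = ((½)*(-10 - 645)/879)/(((-22*5607)/(((410 + 117)*213)))) = ((½)*(1/879)*(-655))/((-123354/(527*213))) = -655/(1758*((-123354/112251))) = -655/(1758*((-123354*1/112251))) = -655/(1758*(-41118/37417)) = -655/1758*(-37417/41118) = 24508135/72285444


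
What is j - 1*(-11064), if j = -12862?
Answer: -1798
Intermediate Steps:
j - 1*(-11064) = -12862 - 1*(-11064) = -12862 + 11064 = -1798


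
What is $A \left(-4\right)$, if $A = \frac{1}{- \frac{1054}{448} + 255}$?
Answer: $- \frac{896}{56593} \approx -0.015832$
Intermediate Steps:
$A = \frac{224}{56593}$ ($A = \frac{1}{\left(-1054\right) \frac{1}{448} + 255} = \frac{1}{- \frac{527}{224} + 255} = \frac{1}{\frac{56593}{224}} = \frac{224}{56593} \approx 0.0039581$)
$A \left(-4\right) = \frac{224}{56593} \left(-4\right) = - \frac{896}{56593}$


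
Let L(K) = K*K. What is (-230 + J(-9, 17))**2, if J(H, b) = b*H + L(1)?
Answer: 145924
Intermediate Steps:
L(K) = K**2
J(H, b) = 1 + H*b (J(H, b) = b*H + 1**2 = H*b + 1 = 1 + H*b)
(-230 + J(-9, 17))**2 = (-230 + (1 - 9*17))**2 = (-230 + (1 - 153))**2 = (-230 - 152)**2 = (-382)**2 = 145924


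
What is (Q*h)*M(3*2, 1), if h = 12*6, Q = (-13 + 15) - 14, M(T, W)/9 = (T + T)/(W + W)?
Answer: -46656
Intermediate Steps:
M(T, W) = 9*T/W (M(T, W) = 9*((T + T)/(W + W)) = 9*((2*T)/((2*W))) = 9*((2*T)*(1/(2*W))) = 9*(T/W) = 9*T/W)
Q = -12 (Q = 2 - 14 = -12)
h = 72
(Q*h)*M(3*2, 1) = (-12*72)*(9*(3*2)/1) = -7776*6 = -864*54 = -46656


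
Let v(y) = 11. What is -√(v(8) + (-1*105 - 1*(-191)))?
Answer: -√97 ≈ -9.8489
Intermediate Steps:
-√(v(8) + (-1*105 - 1*(-191))) = -√(11 + (-1*105 - 1*(-191))) = -√(11 + (-105 + 191)) = -√(11 + 86) = -√97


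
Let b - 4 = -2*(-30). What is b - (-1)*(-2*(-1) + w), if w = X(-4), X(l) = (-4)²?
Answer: 82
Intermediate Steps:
X(l) = 16
w = 16
b = 64 (b = 4 - 2*(-30) = 4 + 60 = 64)
b - (-1)*(-2*(-1) + w) = 64 - (-1)*(-2*(-1) + 16) = 64 - (-1)*(2 + 16) = 64 - (-1)*18 = 64 - 1*(-18) = 64 + 18 = 82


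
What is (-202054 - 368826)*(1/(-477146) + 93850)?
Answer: -12782046615138560/238573 ≈ -5.3577e+10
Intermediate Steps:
(-202054 - 368826)*(1/(-477146) + 93850) = -570880*(-1/477146 + 93850) = -570880*44780152099/477146 = -12782046615138560/238573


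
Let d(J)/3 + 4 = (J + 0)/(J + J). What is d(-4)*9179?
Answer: -192759/2 ≈ -96380.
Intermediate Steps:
d(J) = -21/2 (d(J) = -12 + 3*((J + 0)/(J + J)) = -12 + 3*(J/((2*J))) = -12 + 3*(J*(1/(2*J))) = -12 + 3*(1/2) = -12 + 3/2 = -21/2)
d(-4)*9179 = -21/2*9179 = -192759/2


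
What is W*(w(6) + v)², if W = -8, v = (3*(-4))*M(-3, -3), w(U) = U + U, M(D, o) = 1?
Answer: 0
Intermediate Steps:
w(U) = 2*U
v = -12 (v = (3*(-4))*1 = -12*1 = -12)
W*(w(6) + v)² = -8*(2*6 - 12)² = -8*(12 - 12)² = -8*0² = -8*0 = 0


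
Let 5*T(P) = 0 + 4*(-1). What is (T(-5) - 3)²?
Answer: 361/25 ≈ 14.440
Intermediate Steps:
T(P) = -⅘ (T(P) = (0 + 4*(-1))/5 = (0 - 4)/5 = (⅕)*(-4) = -⅘)
(T(-5) - 3)² = (-⅘ - 3)² = (-19/5)² = 361/25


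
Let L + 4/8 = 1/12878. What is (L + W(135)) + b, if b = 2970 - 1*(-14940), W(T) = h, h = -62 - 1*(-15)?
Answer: 115016638/6439 ≈ 17863.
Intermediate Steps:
h = -47 (h = -62 + 15 = -47)
W(T) = -47
L = -3219/6439 (L = -½ + 1/12878 = -3219/6439 ≈ -0.49992)
b = 17910 (b = 2970 + 14940 = 17910)
(L + W(135)) + b = (-3219/6439 - 47) + 17910 = -305852/6439 + 17910 = 115016638/6439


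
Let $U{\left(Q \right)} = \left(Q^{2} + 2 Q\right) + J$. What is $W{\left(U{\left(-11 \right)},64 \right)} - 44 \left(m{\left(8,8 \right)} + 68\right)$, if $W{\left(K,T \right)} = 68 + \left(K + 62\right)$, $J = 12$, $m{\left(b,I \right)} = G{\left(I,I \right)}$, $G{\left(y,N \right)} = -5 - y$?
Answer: $-2179$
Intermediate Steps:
$m{\left(b,I \right)} = -5 - I$
$U{\left(Q \right)} = 12 + Q^{2} + 2 Q$ ($U{\left(Q \right)} = \left(Q^{2} + 2 Q\right) + 12 = 12 + Q^{2} + 2 Q$)
$W{\left(K,T \right)} = 130 + K$ ($W{\left(K,T \right)} = 68 + \left(62 + K\right) = 130 + K$)
$W{\left(U{\left(-11 \right)},64 \right)} - 44 \left(m{\left(8,8 \right)} + 68\right) = \left(130 + \left(12 + \left(-11\right)^{2} + 2 \left(-11\right)\right)\right) - 44 \left(\left(-5 - 8\right) + 68\right) = \left(130 + \left(12 + 121 - 22\right)\right) - 44 \left(\left(-5 - 8\right) + 68\right) = \left(130 + 111\right) - 44 \left(-13 + 68\right) = 241 - 2420 = -2179$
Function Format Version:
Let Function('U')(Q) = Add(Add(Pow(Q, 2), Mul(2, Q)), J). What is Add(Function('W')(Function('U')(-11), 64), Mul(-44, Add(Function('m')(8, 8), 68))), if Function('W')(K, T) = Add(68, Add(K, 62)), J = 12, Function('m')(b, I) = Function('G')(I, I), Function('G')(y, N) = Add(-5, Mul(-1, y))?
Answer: -2179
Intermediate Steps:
Function('m')(b, I) = Add(-5, Mul(-1, I))
Function('U')(Q) = Add(12, Pow(Q, 2), Mul(2, Q)) (Function('U')(Q) = Add(Add(Pow(Q, 2), Mul(2, Q)), 12) = Add(12, Pow(Q, 2), Mul(2, Q)))
Function('W')(K, T) = Add(130, K) (Function('W')(K, T) = Add(68, Add(62, K)) = Add(130, K))
Add(Function('W')(Function('U')(-11), 64), Mul(-44, Add(Function('m')(8, 8), 68))) = Add(Add(130, Add(12, Pow(-11, 2), Mul(2, -11))), Mul(-44, Add(Add(-5, Mul(-1, 8)), 68))) = Add(Add(130, Add(12, 121, -22)), Mul(-44, Add(Add(-5, -8), 68))) = Add(Add(130, 111), Mul(-44, Add(-13, 68))) = Add(241, Mul(-44, 55)) = Add(241, -2420) = -2179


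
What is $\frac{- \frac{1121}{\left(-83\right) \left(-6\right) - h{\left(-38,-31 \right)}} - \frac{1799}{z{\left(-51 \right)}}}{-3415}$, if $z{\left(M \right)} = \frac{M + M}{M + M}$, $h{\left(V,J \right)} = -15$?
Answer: $\frac{48632}{92205} \approx 0.52743$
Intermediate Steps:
$z{\left(M \right)} = 1$ ($z{\left(M \right)} = \frac{2 M}{2 M} = 2 M \frac{1}{2 M} = 1$)
$\frac{- \frac{1121}{\left(-83\right) \left(-6\right) - h{\left(-38,-31 \right)}} - \frac{1799}{z{\left(-51 \right)}}}{-3415} = \frac{- \frac{1121}{\left(-83\right) \left(-6\right) - -15} - \frac{1799}{1}}{-3415} = \left(- \frac{1121}{498 + 15} - 1799\right) \left(- \frac{1}{3415}\right) = \left(- \frac{1121}{513} - 1799\right) \left(- \frac{1}{3415}\right) = \left(\left(-1121\right) \frac{1}{513} - 1799\right) \left(- \frac{1}{3415}\right) = \left(- \frac{59}{27} - 1799\right) \left(- \frac{1}{3415}\right) = \left(- \frac{48632}{27}\right) \left(- \frac{1}{3415}\right) = \frac{48632}{92205}$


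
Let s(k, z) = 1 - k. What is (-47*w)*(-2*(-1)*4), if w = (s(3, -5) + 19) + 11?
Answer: -10528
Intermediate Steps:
w = 28 (w = ((1 - 1*3) + 19) + 11 = ((1 - 3) + 19) + 11 = (-2 + 19) + 11 = 17 + 11 = 28)
(-47*w)*(-2*(-1)*4) = (-47*28)*(-2*(-1)*4) = -2632*4 = -1316*8 = -10528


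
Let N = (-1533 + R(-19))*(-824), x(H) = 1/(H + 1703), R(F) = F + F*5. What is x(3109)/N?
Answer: 1/6530499936 ≈ 1.5313e-10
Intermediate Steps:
R(F) = 6*F (R(F) = F + 5*F = 6*F)
x(H) = 1/(1703 + H)
N = 1357128 (N = (-1533 + 6*(-19))*(-824) = (-1533 - 114)*(-824) = -1647*(-824) = 1357128)
x(3109)/N = 1/((1703 + 3109)*1357128) = (1/1357128)/4812 = (1/4812)*(1/1357128) = 1/6530499936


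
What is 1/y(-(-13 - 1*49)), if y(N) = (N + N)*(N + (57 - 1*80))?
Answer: 1/4836 ≈ 0.00020678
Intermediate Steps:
y(N) = 2*N*(-23 + N) (y(N) = (2*N)*(N + (57 - 80)) = (2*N)*(N - 23) = (2*N)*(-23 + N) = 2*N*(-23 + N))
1/y(-(-13 - 1*49)) = 1/(2*(-(-13 - 1*49))*(-23 - (-13 - 1*49))) = 1/(2*(-(-13 - 49))*(-23 - (-13 - 49))) = 1/(2*(-1*(-62))*(-23 - 1*(-62))) = 1/(2*62*(-23 + 62)) = 1/(2*62*39) = 1/4836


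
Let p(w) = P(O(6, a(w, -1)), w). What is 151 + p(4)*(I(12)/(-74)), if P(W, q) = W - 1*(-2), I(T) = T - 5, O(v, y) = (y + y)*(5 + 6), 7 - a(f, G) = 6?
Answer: 5503/37 ≈ 148.73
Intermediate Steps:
a(f, G) = 1 (a(f, G) = 7 - 1*6 = 7 - 6 = 1)
O(v, y) = 22*y (O(v, y) = (2*y)*11 = 22*y)
I(T) = -5 + T
P(W, q) = 2 + W (P(W, q) = W + 2 = 2 + W)
p(w) = 24 (p(w) = 2 + 22*1 = 2 + 22 = 24)
151 + p(4)*(I(12)/(-74)) = 151 + 24*((-5 + 12)/(-74)) = 151 + 24*(7*(-1/74)) = 151 + 24*(-7/74) = 151 - 84/37 = 5503/37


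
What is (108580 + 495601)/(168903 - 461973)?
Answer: -604181/293070 ≈ -2.0616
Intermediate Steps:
(108580 + 495601)/(168903 - 461973) = 604181/(-293070) = 604181*(-1/293070) = -604181/293070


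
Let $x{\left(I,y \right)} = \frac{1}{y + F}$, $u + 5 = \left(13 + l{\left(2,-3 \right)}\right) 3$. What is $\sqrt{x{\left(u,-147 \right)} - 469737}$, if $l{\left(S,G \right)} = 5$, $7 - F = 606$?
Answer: $\frac{i \sqrt{261416157038}}{746} \approx 685.37 i$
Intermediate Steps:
$F = -599$ ($F = 7 - 606 = -599$)
$u = 49$ ($u = -5 + \left(13 + 5\right) 3 = -5 + 18 \cdot 3 = -5 + 54 = 49$)
$x{\left(I,y \right)} = \frac{1}{-599 + y}$ ($x{\left(I,y \right)} = \frac{1}{y - 599} = \frac{1}{-599 + y}$)
$\sqrt{x{\left(u,-147 \right)} - 469737} = \sqrt{\frac{1}{-599 - 147} - 469737} = \sqrt{\frac{1}{-746} - 469737} = \sqrt{- \frac{1}{746} - 469737} = \sqrt{- \frac{350423803}{746}} = \frac{i \sqrt{261416157038}}{746}$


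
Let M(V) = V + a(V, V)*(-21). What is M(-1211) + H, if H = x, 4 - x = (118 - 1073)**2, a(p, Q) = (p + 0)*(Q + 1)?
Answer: -31684742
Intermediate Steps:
a(p, Q) = p*(1 + Q)
M(V) = V - 21*V*(1 + V) (M(V) = V + (V*(1 + V))*(-21) = V - 21*V*(1 + V))
x = -912021 (x = 4 - (118 - 1073)**2 = 4 - 1*(-955)**2 = 4 - 1*912025 = 4 - 912025 = -912021)
H = -912021
M(-1211) + H = -1211*(-20 - 21*(-1211)) - 912021 = -1211*(-20 + 25431) - 912021 = -1211*25411 - 912021 = -30772721 - 912021 = -31684742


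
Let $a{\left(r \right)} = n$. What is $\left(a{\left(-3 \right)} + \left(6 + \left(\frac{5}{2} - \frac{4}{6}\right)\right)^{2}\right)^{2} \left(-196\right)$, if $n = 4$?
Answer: $- \frac{271293841}{324} \approx -8.3733 \cdot 10^{5}$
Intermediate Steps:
$a{\left(r \right)} = 4$
$\left(a{\left(-3 \right)} + \left(6 + \left(\frac{5}{2} - \frac{4}{6}\right)\right)^{2}\right)^{2} \left(-196\right) = \left(4 + \left(6 + \left(\frac{5}{2} - \frac{4}{6}\right)\right)^{2}\right)^{2} \left(-196\right) = \left(4 + \left(6 + \left(5 \cdot \frac{1}{2} - \frac{2}{3}\right)\right)^{2}\right)^{2} \left(-196\right) = \left(4 + \left(6 + \left(\frac{5}{2} - \frac{2}{3}\right)\right)^{2}\right)^{2} \left(-196\right) = \left(4 + \left(6 + \frac{11}{6}\right)^{2}\right)^{2} \left(-196\right) = \left(4 + \left(\frac{47}{6}\right)^{2}\right)^{2} \left(-196\right) = \left(4 + \frac{2209}{36}\right)^{2} \left(-196\right) = \left(\frac{2353}{36}\right)^{2} \left(-196\right) = \frac{5536609}{1296} \left(-196\right) = - \frac{271293841}{324}$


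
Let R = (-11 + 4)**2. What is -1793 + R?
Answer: -1744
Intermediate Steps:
R = 49 (R = (-7)**2 = 49)
-1793 + R = -1793 + 49 = -1744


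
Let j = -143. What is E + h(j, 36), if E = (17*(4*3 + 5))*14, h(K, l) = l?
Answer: 4082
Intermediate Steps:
E = 4046 (E = (17*(12 + 5))*14 = (17*17)*14 = 289*14 = 4046)
E + h(j, 36) = 4046 + 36 = 4082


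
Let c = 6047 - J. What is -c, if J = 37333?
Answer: 31286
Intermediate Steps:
c = -31286 (c = 6047 - 1*37333 = 6047 - 37333 = -31286)
-c = -1*(-31286) = 31286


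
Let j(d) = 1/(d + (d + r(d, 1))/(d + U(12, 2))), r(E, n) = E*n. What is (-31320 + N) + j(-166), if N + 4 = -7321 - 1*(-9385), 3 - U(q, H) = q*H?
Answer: -898574787/30710 ≈ -29260.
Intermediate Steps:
U(q, H) = 3 - H*q (U(q, H) = 3 - q*H = 3 - H*q)
N = 2060 (N = -4 + (-7321 - 1*(-9385)) = -4 + (-7321 + 9385) = -4 + 2064 = 2060)
j(d) = 1/(d + 2*d/(-21 + d)) (j(d) = 1/(d + (d + d*1)/(d + (3 - 1*2*12))) = 1/(d + (d + d)/(d + (3 - 24))) = 1/(d + (2*d)/(d - 21)) = 1/(d + (2*d)/(-21 + d)) = 1/(d + 2*d/(-21 + d)))
(-31320 + N) + j(-166) = (-31320 + 2060) + (-21 - 166)/((-166)*(-19 - 166)) = -29260 - 1/166*(-187)/(-185) = -29260 - 1/166*(-1/185)*(-187) = -29260 - 187/30710 = -898574787/30710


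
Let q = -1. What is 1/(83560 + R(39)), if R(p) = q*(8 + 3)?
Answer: 1/83549 ≈ 1.1969e-5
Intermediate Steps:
R(p) = -11 (R(p) = -(8 + 3) = -1*11 = -11)
1/(83560 + R(39)) = 1/(83560 - 11) = 1/83549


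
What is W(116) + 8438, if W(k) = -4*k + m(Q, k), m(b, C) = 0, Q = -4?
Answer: 7974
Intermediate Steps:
W(k) = -4*k (W(k) = -4*k + 0 = -4*k)
W(116) + 8438 = -4*116 + 8438 = -464 + 8438 = 7974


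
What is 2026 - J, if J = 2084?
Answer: -58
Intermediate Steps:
2026 - J = 2026 - 1*2084 = 2026 - 2084 = -58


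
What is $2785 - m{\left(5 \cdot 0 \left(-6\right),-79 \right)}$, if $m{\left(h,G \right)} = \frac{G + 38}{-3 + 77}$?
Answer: $\frac{206131}{74} \approx 2785.6$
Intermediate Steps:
$m{\left(h,G \right)} = \frac{19}{37} + \frac{G}{74}$ ($m{\left(h,G \right)} = \frac{38 + G}{74} = \left(38 + G\right) \frac{1}{74} = \frac{19}{37} + \frac{G}{74}$)
$2785 - m{\left(5 \cdot 0 \left(-6\right),-79 \right)} = 2785 - \left(\frac{19}{37} + \frac{1}{74} \left(-79\right)\right) = 2785 - \left(\frac{19}{37} - \frac{79}{74}\right) = 2785 - - \frac{41}{74} = 2785 + \frac{41}{74} = \frac{206131}{74}$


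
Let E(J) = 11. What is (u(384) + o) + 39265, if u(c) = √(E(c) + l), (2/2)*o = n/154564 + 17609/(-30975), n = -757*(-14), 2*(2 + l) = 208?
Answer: 93991750964537/2393809950 + √113 ≈ 39275.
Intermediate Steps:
l = 102 (l = -2 + (½)*208 = -2 + 104 = 102)
n = 10598
o = -1196722213/2393809950 (o = 10598/154564 + 17609/(-30975) = 10598*(1/154564) + 17609*(-1/30975) = 5299/77282 - 17609/30975 = -1196722213/2393809950 ≈ -0.49992)
u(c) = √113 (u(c) = √(11 + 102) = √113)
(u(384) + o) + 39265 = (√113 - 1196722213/2393809950) + 39265 = (-1196722213/2393809950 + √113) + 39265 = 93991750964537/2393809950 + √113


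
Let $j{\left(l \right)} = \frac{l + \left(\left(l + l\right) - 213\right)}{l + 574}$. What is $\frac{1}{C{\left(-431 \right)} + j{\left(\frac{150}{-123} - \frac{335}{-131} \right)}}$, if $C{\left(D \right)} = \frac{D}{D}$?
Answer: $\frac{3090139}{1967671} \approx 1.5705$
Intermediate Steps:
$C{\left(D \right)} = 1$
$j{\left(l \right)} = \frac{-213 + 3 l}{574 + l}$ ($j{\left(l \right)} = \frac{l + \left(2 l - 213\right)}{574 + l} = \frac{l + \left(-213 + 2 l\right)}{574 + l} = \frac{-213 + 3 l}{574 + l}$)
$\frac{1}{C{\left(-431 \right)} + j{\left(\frac{150}{-123} - \frac{335}{-131} \right)}} = \frac{1}{1 + \frac{3 \left(-71 + \left(\frac{150}{-123} - \frac{335}{-131}\right)\right)}{574 + \left(\frac{150}{-123} - \frac{335}{-131}\right)}} = \frac{1}{1 + \frac{3 \left(-71 + \left(150 \left(- \frac{1}{123}\right) - - \frac{335}{131}\right)\right)}{574 + \left(150 \left(- \frac{1}{123}\right) - - \frac{335}{131}\right)}} = \frac{1}{1 + \frac{3 \left(-71 + \left(- \frac{50}{41} + \frac{335}{131}\right)\right)}{574 + \left(- \frac{50}{41} + \frac{335}{131}\right)}} = \frac{1}{1 + \frac{3 \left(-71 + \frac{7185}{5371}\right)}{574 + \frac{7185}{5371}}} = \frac{1}{1 + 3 \frac{1}{\frac{3090139}{5371}} \left(- \frac{374156}{5371}\right)} = \frac{1}{1 + 3 \cdot \frac{5371}{3090139} \left(- \frac{374156}{5371}\right)} = \frac{1}{1 - \frac{1122468}{3090139}} = \frac{1}{\frac{1967671}{3090139}} = \frac{3090139}{1967671}$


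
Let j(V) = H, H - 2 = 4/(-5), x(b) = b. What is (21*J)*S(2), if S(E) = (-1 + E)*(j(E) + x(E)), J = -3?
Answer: -1008/5 ≈ -201.60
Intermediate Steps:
H = 6/5 (H = 2 + 4/(-5) = 2 + 4*(-⅕) = 2 - ⅘ = 6/5 ≈ 1.2000)
j(V) = 6/5
S(E) = (-1 + E)*(6/5 + E)
(21*J)*S(2) = (21*(-3))*(-6/5 + 2² + (⅕)*2) = -63*(-6/5 + 4 + ⅖) = -63*16/5 = -1008/5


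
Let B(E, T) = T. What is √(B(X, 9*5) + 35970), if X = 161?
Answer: 49*√15 ≈ 189.78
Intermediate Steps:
√(B(X, 9*5) + 35970) = √(9*5 + 35970) = √(45 + 35970) = √36015 = 49*√15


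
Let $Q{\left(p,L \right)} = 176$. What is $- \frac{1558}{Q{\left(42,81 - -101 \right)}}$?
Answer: $- \frac{779}{88} \approx -8.8523$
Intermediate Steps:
$- \frac{1558}{Q{\left(42,81 - -101 \right)}} = - \frac{1558}{176} = \left(-1558\right) \frac{1}{176} = - \frac{779}{88}$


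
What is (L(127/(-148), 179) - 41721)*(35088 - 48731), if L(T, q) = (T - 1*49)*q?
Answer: 102261775007/148 ≈ 6.9096e+8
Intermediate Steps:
L(T, q) = q*(-49 + T) (L(T, q) = (T - 49)*q = (-49 + T)*q = q*(-49 + T))
(L(127/(-148), 179) - 41721)*(35088 - 48731) = (179*(-49 + 127/(-148)) - 41721)*(35088 - 48731) = (179*(-49 + 127*(-1/148)) - 41721)*(-13643) = (179*(-49 - 127/148) - 41721)*(-13643) = (179*(-7379/148) - 41721)*(-13643) = (-1320841/148 - 41721)*(-13643) = -7495549/148*(-13643) = 102261775007/148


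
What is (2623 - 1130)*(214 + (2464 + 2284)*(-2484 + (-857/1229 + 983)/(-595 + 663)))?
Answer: -365748023949932/20893 ≈ -1.7506e+10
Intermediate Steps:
(2623 - 1130)*(214 + (2464 + 2284)*(-2484 + (-857/1229 + 983)/(-595 + 663))) = 1493*(214 + 4748*(-2484 + (-857*1/1229 + 983)/68)) = 1493*(214 + 4748*(-2484 + (-857/1229 + 983)*(1/68))) = 1493*(214 + 4748*(-2484 + (1207250/1229)*(1/68))) = 1493*(214 + 4748*(-2484 + 603625/41786)) = 1493*(214 + 4748*(-103192799/41786)) = 1493*(214 - 244979704826/20893) = 1493*(-244975233724/20893) = -365748023949932/20893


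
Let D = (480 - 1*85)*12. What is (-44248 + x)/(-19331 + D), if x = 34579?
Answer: 9669/14591 ≈ 0.66267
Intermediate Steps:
D = 4740 (D = (480 - 85)*12 = 395*12 = 4740)
(-44248 + x)/(-19331 + D) = (-44248 + 34579)/(-19331 + 4740) = -9669/(-14591) = -9669*(-1/14591) = 9669/14591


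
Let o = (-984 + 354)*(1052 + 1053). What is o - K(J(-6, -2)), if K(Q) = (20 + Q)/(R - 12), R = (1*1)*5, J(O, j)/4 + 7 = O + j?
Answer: -9283090/7 ≈ -1.3262e+6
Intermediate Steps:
J(O, j) = -28 + 4*O + 4*j (J(O, j) = -28 + 4*(O + j) = -28 + (4*O + 4*j) = -28 + 4*O + 4*j)
R = 5 (R = 1*5 = 5)
K(Q) = -20/7 - Q/7 (K(Q) = (20 + Q)/(5 - 12) = (20 + Q)/(-7) = (20 + Q)*(-1/7) = -20/7 - Q/7)
o = -1326150 (o = -630*2105 = -1326150)
o - K(J(-6, -2)) = -1326150 - (-20/7 - (-28 + 4*(-6) + 4*(-2))/7) = -1326150 - (-20/7 - (-28 - 24 - 8)/7) = -1326150 - (-20/7 - 1/7*(-60)) = -1326150 - (-20/7 + 60/7) = -1326150 - 1*40/7 = -1326150 - 40/7 = -9283090/7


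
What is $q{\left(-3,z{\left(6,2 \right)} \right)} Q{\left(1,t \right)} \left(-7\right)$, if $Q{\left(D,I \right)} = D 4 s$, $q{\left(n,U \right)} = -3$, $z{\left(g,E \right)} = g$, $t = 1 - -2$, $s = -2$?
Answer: $-168$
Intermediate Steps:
$t = 3$ ($t = 1 + 2 = 3$)
$Q{\left(D,I \right)} = - 8 D$ ($Q{\left(D,I \right)} = D 4 \left(-2\right) = 4 D \left(-2\right) = - 8 D$)
$q{\left(-3,z{\left(6,2 \right)} \right)} Q{\left(1,t \right)} \left(-7\right) = - 3 \left(\left(-8\right) 1\right) \left(-7\right) = \left(-3\right) \left(-8\right) \left(-7\right) = 24 \left(-7\right) = -168$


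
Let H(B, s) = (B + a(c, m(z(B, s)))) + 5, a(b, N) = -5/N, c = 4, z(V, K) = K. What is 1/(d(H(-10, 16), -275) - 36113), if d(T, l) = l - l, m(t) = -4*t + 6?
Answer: -1/36113 ≈ -2.7691e-5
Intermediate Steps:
m(t) = 6 - 4*t
H(B, s) = 5 + B - 5/(6 - 4*s) (H(B, s) = (B - 5/(6 - 4*s)) + 5 = 5 + B - 5/(6 - 4*s))
d(T, l) = 0
1/(d(H(-10, 16), -275) - 36113) = 1/(0 - 36113) = 1/(-36113) = -1/36113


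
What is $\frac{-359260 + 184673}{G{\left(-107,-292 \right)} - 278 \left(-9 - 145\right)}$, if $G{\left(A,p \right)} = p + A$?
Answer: $- \frac{24941}{6059} \approx -4.1164$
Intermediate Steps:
$G{\left(A,p \right)} = A + p$
$\frac{-359260 + 184673}{G{\left(-107,-292 \right)} - 278 \left(-9 - 145\right)} = \frac{-359260 + 184673}{\left(-107 - 292\right) - 278 \left(-9 - 145\right)} = - \frac{174587}{-399 - -42812} = - \frac{174587}{-399 + 42812} = - \frac{174587}{42413} = \left(-174587\right) \frac{1}{42413} = - \frac{24941}{6059}$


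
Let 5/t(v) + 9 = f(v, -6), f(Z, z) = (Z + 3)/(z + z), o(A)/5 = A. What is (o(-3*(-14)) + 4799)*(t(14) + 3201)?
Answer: 400785117/25 ≈ 1.6031e+7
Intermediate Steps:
o(A) = 5*A
f(Z, z) = (3 + Z)/(2*z) (f(Z, z) = (3 + Z)/((2*z)) = (3 + Z)*(1/(2*z)) = (3 + Z)/(2*z))
t(v) = 5/(-37/4 - v/12) (t(v) = 5/(-9 + (½)*(3 + v)/(-6)) = 5/(-9 + (½)*(-⅙)*(3 + v)) = 5/(-9 + (-¼ - v/12)) = 5/(-37/4 - v/12))
(o(-3*(-14)) + 4799)*(t(14) + 3201) = (5*(-3*(-14)) + 4799)*(60/(-111 - 1*14) + 3201) = (5*42 + 4799)*(60/(-111 - 14) + 3201) = (210 + 4799)*(60/(-125) + 3201) = 5009*(60*(-1/125) + 3201) = 5009*(-12/25 + 3201) = 5009*(80013/25) = 400785117/25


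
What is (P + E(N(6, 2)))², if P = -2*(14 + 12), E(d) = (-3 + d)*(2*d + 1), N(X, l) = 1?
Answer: 3364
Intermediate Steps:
E(d) = (1 + 2*d)*(-3 + d) (E(d) = (-3 + d)*(1 + 2*d) = (1 + 2*d)*(-3 + d))
P = -52 (P = -2*26 = -52)
(P + E(N(6, 2)))² = (-52 + (-3 - 5*1 + 2*1²))² = (-52 + (-3 - 5 + 2*1))² = (-52 + (-3 - 5 + 2))² = (-52 - 6)² = (-58)² = 3364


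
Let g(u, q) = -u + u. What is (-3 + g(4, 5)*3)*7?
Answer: -21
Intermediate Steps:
g(u, q) = 0
(-3 + g(4, 5)*3)*7 = (-3 + 0*3)*7 = (-3 + 0)*7 = -3*7 = -21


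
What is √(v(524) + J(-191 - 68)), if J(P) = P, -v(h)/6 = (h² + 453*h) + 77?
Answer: I*√3072409 ≈ 1752.8*I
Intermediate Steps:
v(h) = -462 - 2718*h - 6*h² (v(h) = -6*((h² + 453*h) + 77) = -6*(77 + h² + 453*h) = -462 - 2718*h - 6*h²)
√(v(524) + J(-191 - 68)) = √((-462 - 2718*524 - 6*524²) + (-191 - 68)) = √((-462 - 1424232 - 6*274576) - 259) = √((-462 - 1424232 - 1647456) - 259) = √(-3072150 - 259) = √(-3072409) = I*√3072409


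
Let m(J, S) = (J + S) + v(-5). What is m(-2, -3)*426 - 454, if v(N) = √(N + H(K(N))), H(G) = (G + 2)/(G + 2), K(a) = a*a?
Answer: -2584 + 852*I ≈ -2584.0 + 852.0*I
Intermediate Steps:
K(a) = a²
H(G) = 1 (H(G) = (2 + G)/(2 + G) = 1)
v(N) = √(1 + N) (v(N) = √(N + 1) = √(1 + N))
m(J, S) = J + S + 2*I (m(J, S) = (J + S) + √(1 - 5) = (J + S) + √(-4) = (J + S) + 2*I = J + S + 2*I)
m(-2, -3)*426 - 454 = (-2 - 3 + 2*I)*426 - 454 = (-5 + 2*I)*426 - 454 = (-2130 + 852*I) - 454 = -2584 + 852*I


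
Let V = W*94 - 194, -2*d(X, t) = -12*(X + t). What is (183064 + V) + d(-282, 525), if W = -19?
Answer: 182542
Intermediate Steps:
d(X, t) = 6*X + 6*t (d(X, t) = -(-6)*(X + t) = -(-12*X - 12*t)/2 = 6*X + 6*t)
V = -1980 (V = -19*94 - 194 = -1786 - 194 = -1980)
(183064 + V) + d(-282, 525) = (183064 - 1980) + (6*(-282) + 6*525) = 181084 + (-1692 + 3150) = 181084 + 1458 = 182542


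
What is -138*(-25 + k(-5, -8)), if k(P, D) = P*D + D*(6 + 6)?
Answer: 11178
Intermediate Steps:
k(P, D) = 12*D + D*P (k(P, D) = D*P + D*12 = D*P + 12*D = 12*D + D*P)
-138*(-25 + k(-5, -8)) = -138*(-25 - 8*(12 - 5)) = -138*(-25 - 8*7) = -138*(-25 - 56) = -138*(-81) = 11178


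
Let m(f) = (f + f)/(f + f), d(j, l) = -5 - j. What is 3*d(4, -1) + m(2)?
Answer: -26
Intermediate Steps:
m(f) = 1 (m(f) = (2*f)/((2*f)) = (2*f)*(1/(2*f)) = 1)
3*d(4, -1) + m(2) = 3*(-5 - 1*4) + 1 = 3*(-5 - 4) + 1 = 3*(-9) + 1 = -27 + 1 = -26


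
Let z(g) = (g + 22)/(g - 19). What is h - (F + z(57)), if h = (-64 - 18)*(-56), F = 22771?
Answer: -690881/38 ≈ -18181.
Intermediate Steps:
z(g) = (22 + g)/(-19 + g)
h = 4592 (h = -82*(-56) = 4592)
h - (F + z(57)) = 4592 - (22771 + (22 + 57)/(-19 + 57)) = 4592 - (22771 + 79/38) = 4592 - 1*865377/38 = 4592 - 865377/38 = -690881/38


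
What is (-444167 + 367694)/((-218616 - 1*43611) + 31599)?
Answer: 25491/76876 ≈ 0.33159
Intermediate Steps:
(-444167 + 367694)/((-218616 - 1*43611) + 31599) = -76473/((-218616 - 43611) + 31599) = -76473/(-262227 + 31599) = -76473/(-230628) = -76473*(-1/230628) = 25491/76876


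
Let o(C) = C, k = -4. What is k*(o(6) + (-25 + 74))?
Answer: -220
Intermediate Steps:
k*(o(6) + (-25 + 74)) = -4*(6 + (-25 + 74)) = -4*(6 + 49) = -4*55 = -220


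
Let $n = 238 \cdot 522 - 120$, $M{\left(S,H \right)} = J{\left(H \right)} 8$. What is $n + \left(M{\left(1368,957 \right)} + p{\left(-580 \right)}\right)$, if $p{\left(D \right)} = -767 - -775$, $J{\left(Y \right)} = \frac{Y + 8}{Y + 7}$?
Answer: $\frac{29915814}{241} \approx 1.2413 \cdot 10^{5}$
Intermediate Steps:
$J{\left(Y \right)} = \frac{8 + Y}{7 + Y}$
$p{\left(D \right)} = 8$ ($p{\left(D \right)} = -767 + 775 = 8$)
$M{\left(S,H \right)} = \frac{8 \left(8 + H\right)}{7 + H}$ ($M{\left(S,H \right)} = \frac{8 + H}{7 + H} 8 = \frac{8 \left(8 + H\right)}{7 + H}$)
$n = 124116$ ($n = 124236 - 120 = 124116$)
$n + \left(M{\left(1368,957 \right)} + p{\left(-580 \right)}\right) = 124116 + \left(\frac{8 \left(8 + 957\right)}{7 + 957} + 8\right) = 124116 + \left(8 \cdot \frac{1}{964} \cdot 965 + 8\right) = 124116 + \left(\frac{1930}{241} + 8\right) = 124116 + \frac{3858}{241} = \frac{29915814}{241}$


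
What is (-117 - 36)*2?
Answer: -306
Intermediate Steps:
(-117 - 36)*2 = -153*2 = -306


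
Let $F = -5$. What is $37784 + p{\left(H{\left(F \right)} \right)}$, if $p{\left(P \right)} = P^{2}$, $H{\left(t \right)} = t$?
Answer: $37809$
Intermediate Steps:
$37784 + p{\left(H{\left(F \right)} \right)} = 37784 + \left(-5\right)^{2} = 37784 + 25 = 37809$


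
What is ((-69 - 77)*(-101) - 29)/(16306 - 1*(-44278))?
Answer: 14717/60584 ≈ 0.24292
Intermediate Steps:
((-69 - 77)*(-101) - 29)/(16306 - 1*(-44278)) = (-146*(-101) - 29)/(16306 + 44278) = (14746 - 29)/60584 = 14717*(1/60584) = 14717/60584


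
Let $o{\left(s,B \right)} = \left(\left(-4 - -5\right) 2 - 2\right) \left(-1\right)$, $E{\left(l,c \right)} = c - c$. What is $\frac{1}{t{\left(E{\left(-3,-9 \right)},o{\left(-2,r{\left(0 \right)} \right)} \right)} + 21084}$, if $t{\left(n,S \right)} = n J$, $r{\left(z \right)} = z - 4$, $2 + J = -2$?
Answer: $\frac{1}{21084} \approx 4.7429 \cdot 10^{-5}$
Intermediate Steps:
$E{\left(l,c \right)} = 0$
$J = -4$ ($J = -2 - 2 = -4$)
$r{\left(z \right)} = -4 + z$ ($r{\left(z \right)} = z - 4 = -4 + z$)
$o{\left(s,B \right)} = 0$ ($o{\left(s,B \right)} = \left(\left(-4 + 5\right) 2 - 2\right) \left(-1\right) = \left(1 \cdot 2 - 2\right) \left(-1\right) = \left(2 - 2\right) \left(-1\right) = 0 \left(-1\right) = 0$)
$t{\left(n,S \right)} = - 4 n$ ($t{\left(n,S \right)} = n \left(-4\right) = - 4 n$)
$\frac{1}{t{\left(E{\left(-3,-9 \right)},o{\left(-2,r{\left(0 \right)} \right)} \right)} + 21084} = \frac{1}{\left(-4\right) 0 + 21084} = \frac{1}{0 + 21084} = \frac{1}{21084}$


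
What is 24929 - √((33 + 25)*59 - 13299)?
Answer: 24929 - I*√9877 ≈ 24929.0 - 99.383*I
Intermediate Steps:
24929 - √((33 + 25)*59 - 13299) = 24929 - √(58*59 - 13299) = 24929 - √(3422 - 13299) = 24929 - √(-9877) = 24929 - I*√9877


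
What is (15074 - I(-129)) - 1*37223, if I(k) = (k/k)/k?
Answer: -2857220/129 ≈ -22149.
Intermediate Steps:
I(k) = 1/k
(15074 - I(-129)) - 1*37223 = (15074 - 1/(-129)) - 1*37223 = (15074 - 1*(-1/129)) - 37223 = (15074 + 1/129) - 37223 = 1944547/129 - 37223 = -2857220/129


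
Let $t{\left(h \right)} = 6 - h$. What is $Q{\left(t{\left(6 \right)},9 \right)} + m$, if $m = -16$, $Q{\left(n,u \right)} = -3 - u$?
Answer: $-28$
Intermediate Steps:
$Q{\left(t{\left(6 \right)},9 \right)} + m = \left(-3 - 9\right) - 16 = -12 - 16 = -28$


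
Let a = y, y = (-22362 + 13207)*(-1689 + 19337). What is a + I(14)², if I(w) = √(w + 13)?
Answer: -161567413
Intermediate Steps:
I(w) = √(13 + w)
y = -161567440 (y = -9155*17648 = -161567440)
a = -161567440
a + I(14)² = -161567440 + (√(13 + 14))² = -161567440 + (√27)² = -161567440 + (3*√3)² = -161567440 + 27 = -161567413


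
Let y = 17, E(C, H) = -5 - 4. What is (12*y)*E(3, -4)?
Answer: -1836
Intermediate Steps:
E(C, H) = -9
(12*y)*E(3, -4) = (12*17)*(-9) = 204*(-9) = -1836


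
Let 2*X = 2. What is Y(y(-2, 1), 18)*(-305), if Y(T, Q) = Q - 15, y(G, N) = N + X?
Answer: -915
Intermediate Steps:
X = 1 (X = (1/2)*2 = 1)
y(G, N) = 1 + N (y(G, N) = N + 1 = 1 + N)
Y(T, Q) = -15 + Q
Y(y(-2, 1), 18)*(-305) = (-15 + 18)*(-305) = 3*(-305) = -915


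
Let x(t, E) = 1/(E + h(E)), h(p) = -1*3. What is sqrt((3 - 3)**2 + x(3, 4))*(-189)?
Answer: -189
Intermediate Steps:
h(p) = -3
x(t, E) = 1/(-3 + E) (x(t, E) = 1/(E - 3) = 1/(-3 + E))
sqrt((3 - 3)**2 + x(3, 4))*(-189) = sqrt((3 - 3)**2 + 1/(-3 + 4))*(-189) = sqrt(0**2 + 1/1)*(-189) = sqrt(0 + 1)*(-189) = sqrt(1)*(-189) = 1*(-189) = -189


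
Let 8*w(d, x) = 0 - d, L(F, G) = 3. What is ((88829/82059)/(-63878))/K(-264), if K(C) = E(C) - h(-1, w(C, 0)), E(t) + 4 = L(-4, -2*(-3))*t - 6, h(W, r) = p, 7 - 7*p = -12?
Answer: 621803/29526861129666 ≈ 2.1059e-8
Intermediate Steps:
p = 19/7 (p = 1 - ⅐*(-12) = 1 + 12/7 = 19/7 ≈ 2.7143)
w(d, x) = -d/8 (w(d, x) = (0 - d)/8 = (-d)/8 = -d/8)
h(W, r) = 19/7
E(t) = -10 + 3*t (E(t) = -4 + (3*t - 6) = -4 + (-6 + 3*t) = -10 + 3*t)
K(C) = -89/7 + 3*C (K(C) = (-10 + 3*C) - 1*19/7 = (-10 + 3*C) - 19/7 = -89/7 + 3*C)
((88829/82059)/(-63878))/K(-264) = ((88829/82059)/(-63878))/(-89/7 + 3*(-264)) = ((88829*(1/82059))*(-1/63878))/(-89/7 - 792) = ((88829/82059)*(-1/63878))/(-5633/7) = -88829/5241764802*(-7/5633) = 621803/29526861129666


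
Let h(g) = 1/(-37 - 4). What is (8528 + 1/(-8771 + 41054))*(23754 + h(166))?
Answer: 15772201648825/77859 ≈ 2.0257e+8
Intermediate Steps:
h(g) = -1/41 (h(g) = 1/(-41) = -1/41)
(8528 + 1/(-8771 + 41054))*(23754 + h(166)) = (8528 + 1/(-8771 + 41054))*(23754 - 1/41) = (8528 + 1/32283)*(973913/41) = (275309425/32283)*(973913/41) = 15772201648825/77859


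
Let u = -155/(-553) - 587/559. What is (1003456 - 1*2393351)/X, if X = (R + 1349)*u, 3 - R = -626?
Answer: 9991955155/10946436 ≈ 912.80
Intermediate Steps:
R = 629 (R = 3 - 1*(-626) = 3 + 626 = 629)
u = -237966/309127 (u = -155*(-1/553) - 587*1/559 = 155/553 - 587/559 = -237966/309127 ≈ -0.76980)
X = -10946436/7189 (X = (629 + 1349)*(-237966/309127) = 1978*(-237966/309127) = -10946436/7189 ≈ -1522.7)
(1003456 - 1*2393351)/X = (1003456 - 1*2393351)/(-10946436/7189) = (1003456 - 2393351)*(-7189/10946436) = -1389895*(-7189/10946436) = 9991955155/10946436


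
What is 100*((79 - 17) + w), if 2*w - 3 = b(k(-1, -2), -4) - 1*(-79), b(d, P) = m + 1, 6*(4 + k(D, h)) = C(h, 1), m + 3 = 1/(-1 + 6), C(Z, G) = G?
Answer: 10210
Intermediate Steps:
m = -14/5 (m = -3 + 1/(-1 + 6) = -3 + 1/5 = -3 + ⅕ = -14/5 ≈ -2.8000)
k(D, h) = -23/6 (k(D, h) = -4 + (⅙)*1 = -4 + ⅙ = -23/6)
b(d, P) = -9/5 (b(d, P) = -14/5 + 1 = -9/5)
w = 401/10 (w = 3/2 + (-9/5 - 1*(-79))/2 = 3/2 + (-9/5 + 79)/2 = 3/2 + (½)*(386/5) = 3/2 + 193/5 = 401/10 ≈ 40.100)
100*((79 - 17) + w) = 100*((79 - 17) + 401/10) = 100*(62 + 401/10) = 100*(1021/10) = 10210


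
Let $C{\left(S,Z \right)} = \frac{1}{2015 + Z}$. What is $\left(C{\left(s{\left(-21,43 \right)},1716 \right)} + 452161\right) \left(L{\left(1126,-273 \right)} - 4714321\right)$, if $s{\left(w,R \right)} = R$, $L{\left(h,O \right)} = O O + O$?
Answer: $- \frac{7827848546704980}{3731} \approx -2.0981 \cdot 10^{12}$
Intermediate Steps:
$L{\left(h,O \right)} = O + O^{2}$ ($L{\left(h,O \right)} = O^{2} + O = O + O^{2}$)
$\left(C{\left(s{\left(-21,43 \right)},1716 \right)} + 452161\right) \left(L{\left(1126,-273 \right)} - 4714321\right) = \left(\frac{1}{2015 + 1716} + 452161\right) \left(- 273 \left(1 - 273\right) - 4714321\right) = \left(\frac{1}{3731} + 452161\right) \left(\left(-273\right) \left(-272\right) - 4714321\right) = \left(\frac{1}{3731} + 452161\right) \left(74256 - 4714321\right) = \frac{1687012692}{3731} \left(-4640065\right) = - \frac{7827848546704980}{3731}$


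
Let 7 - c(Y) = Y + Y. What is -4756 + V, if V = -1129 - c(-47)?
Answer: -5986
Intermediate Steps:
c(Y) = 7 - 2*Y (c(Y) = 7 - (Y + Y) = 7 - 2*Y)
V = -1230 (V = -1129 - (7 - 2*(-47)) = -1129 - (7 + 94) = -1129 - 1*101 = -1129 - 101 = -1230)
-4756 + V = -4756 - 1230 = -5986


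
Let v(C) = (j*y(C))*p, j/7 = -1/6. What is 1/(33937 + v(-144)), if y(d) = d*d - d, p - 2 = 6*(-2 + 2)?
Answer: -1/14783 ≈ -6.7645e-5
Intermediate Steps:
p = 2 (p = 2 + 6*(-2 + 2) = 2 + 6*0 = 2 + 0 = 2)
y(d) = d² - d
j = -7/6 (j = 7*(-1/6) = 7*(-1*⅙) = 7*(-⅙) = -7/6 ≈ -1.1667)
v(C) = -7*C*(-1 + C)/3 (v(C) = -7*C*(-1 + C)/6*2 = -7*C*(-1 + C)/3)
1/(33937 + v(-144)) = 1/(33937 + (7/3)*(-144)*(1 - 1*(-144))) = 1/(33937 + (7/3)*(-144)*(1 + 144)) = 1/(33937 + (7/3)*(-144)*145) = 1/(33937 - 48720) = 1/(-14783) = -1/14783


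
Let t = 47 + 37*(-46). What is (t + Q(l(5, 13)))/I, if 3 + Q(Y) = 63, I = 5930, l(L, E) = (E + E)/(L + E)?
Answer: -319/1186 ≈ -0.26897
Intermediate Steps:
l(L, E) = 2*E/(E + L) (l(L, E) = (2*E)/(E + L) = 2*E/(E + L))
t = -1655 (t = 47 - 1702 = -1655)
Q(Y) = 60 (Q(Y) = -3 + 63 = 60)
(t + Q(l(5, 13)))/I = (-1655 + 60)/5930 = -1595*1/5930 = -319/1186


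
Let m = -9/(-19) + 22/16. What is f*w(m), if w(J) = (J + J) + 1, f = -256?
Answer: -22848/19 ≈ -1202.5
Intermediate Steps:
m = 281/152 (m = -9*(-1/19) + 22*(1/16) = 9/19 + 11/8 = 281/152 ≈ 1.8487)
w(J) = 1 + 2*J (w(J) = 2*J + 1 = 1 + 2*J)
f*w(m) = -256*(1 + 2*(281/152)) = -256*(1 + 281/76) = -256*357/76 = -22848/19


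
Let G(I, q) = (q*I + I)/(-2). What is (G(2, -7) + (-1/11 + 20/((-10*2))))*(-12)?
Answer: -648/11 ≈ -58.909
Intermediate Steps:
G(I, q) = -I/2 - I*q/2 (G(I, q) = (I*q + I)*(-½) = (I + I*q)*(-½) = -I/2 - I*q/2)
(G(2, -7) + (-1/11 + 20/((-10*2))))*(-12) = (-½*2*(1 - 7) + (-1/11 + 20/((-10*2))))*(-12) = (-½*2*(-6) + (-1*1/11 + 20/(-20)))*(-12) = (6 + (-1/11 + 20*(-1/20)))*(-12) = (6 + (-1/11 - 1))*(-12) = (6 - 12/11)*(-12) = (54/11)*(-12) = -648/11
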